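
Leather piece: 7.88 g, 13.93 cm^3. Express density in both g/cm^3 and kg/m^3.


Density = 7.88 / 13.93 = 0.566 g/cm^3
Convert: 0.566 x 1000 = 566 kg/m^3


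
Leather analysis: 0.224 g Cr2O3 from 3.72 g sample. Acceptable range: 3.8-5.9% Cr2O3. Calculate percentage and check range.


Cr2O3% = 0.224 / 3.72 x 100 = 6.02%
Acceptable range: 3.8 to 5.9%
Within range: No


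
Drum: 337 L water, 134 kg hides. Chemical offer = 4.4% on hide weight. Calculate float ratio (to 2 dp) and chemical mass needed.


Float ratio = 337 / 134 = 2.51
Chemical = 134 x 4.4 / 100 = 5.896 kg


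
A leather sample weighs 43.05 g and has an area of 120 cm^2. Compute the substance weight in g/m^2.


3587.5 g/m^2

Substance weight = mass / area x 10000
SW = 43.05 / 120 x 10000
SW = 3587.5 g/m^2


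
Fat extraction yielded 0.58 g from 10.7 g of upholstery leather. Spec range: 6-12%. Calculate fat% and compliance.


Fat% = 0.58 / 10.7 x 100 = 5.4%
Spec range: 6-12%
Compliant: No


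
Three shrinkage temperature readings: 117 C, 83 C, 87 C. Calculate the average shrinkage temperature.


95.7 C

Average = (117 + 83 + 87) / 3
Average = 287 / 3 = 95.7 C


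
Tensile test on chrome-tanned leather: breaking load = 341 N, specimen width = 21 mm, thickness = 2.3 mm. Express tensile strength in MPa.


Cross-section = 21 x 2.3 = 48.3 mm^2
TS = 341 / 48.3 = 7.06 MPa
(1 N/mm^2 = 1 MPa)


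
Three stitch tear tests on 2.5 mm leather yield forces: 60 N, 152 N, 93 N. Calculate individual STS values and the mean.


STS1 = 60 / 2.5 = 24.0 N/mm
STS2 = 152 / 2.5 = 60.8 N/mm
STS3 = 93 / 2.5 = 37.2 N/mm
Mean = (24.0 + 60.8 + 37.2) / 3 = 40.7 N/mm


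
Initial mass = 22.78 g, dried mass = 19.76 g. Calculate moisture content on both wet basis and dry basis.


Moisture lost = 22.78 - 19.76 = 3.02 g
Wet basis MC = 3.02 / 22.78 x 100 = 13.3%
Dry basis MC = 3.02 / 19.76 x 100 = 15.3%


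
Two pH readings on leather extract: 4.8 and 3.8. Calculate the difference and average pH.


Difference = |4.8 - 3.8| = 1.0
Average = (4.8 + 3.8) / 2 = 4.30


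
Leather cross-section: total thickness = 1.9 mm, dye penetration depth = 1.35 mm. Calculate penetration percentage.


71.1%

Penetration% = 1.35 / 1.9 x 100
Penetration = 71.1%


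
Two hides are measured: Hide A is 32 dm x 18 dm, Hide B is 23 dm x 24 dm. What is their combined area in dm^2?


1128 dm^2


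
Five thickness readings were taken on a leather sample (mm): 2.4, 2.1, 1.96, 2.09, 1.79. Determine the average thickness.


Sum = 2.4 + 2.1 + 1.96 + 2.09 + 1.79 = 10.34
Average = 10.34 / 5 = 2.07 mm


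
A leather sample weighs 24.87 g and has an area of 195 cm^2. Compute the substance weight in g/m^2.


1275.4 g/m^2

Substance weight = mass / area x 10000
SW = 24.87 / 195 x 10000
SW = 1275.4 g/m^2


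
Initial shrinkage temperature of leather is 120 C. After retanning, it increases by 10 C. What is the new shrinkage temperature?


130 C


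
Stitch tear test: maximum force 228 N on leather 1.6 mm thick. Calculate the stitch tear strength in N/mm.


142.5 N/mm

Stitch tear strength = force / thickness
STS = 228 / 1.6 = 142.5 N/mm


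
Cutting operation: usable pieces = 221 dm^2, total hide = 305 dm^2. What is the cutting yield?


Yield = usable / total x 100
Yield = 221 / 305 x 100 = 72.5%


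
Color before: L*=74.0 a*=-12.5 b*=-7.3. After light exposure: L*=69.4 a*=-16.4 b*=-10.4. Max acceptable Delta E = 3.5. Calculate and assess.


dL = -4.6, da = -3.9, db = -3.1
dE = sqrt((-4.6)^2 + (-3.9)^2 + (-3.1)^2) = 6.78
Max = 3.5
Passes: No


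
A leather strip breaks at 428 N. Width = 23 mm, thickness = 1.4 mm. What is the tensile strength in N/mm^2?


Cross-sectional area = 23 x 1.4 = 32.2 mm^2
Tensile strength = 428 / 32.2 = 13.29 N/mm^2


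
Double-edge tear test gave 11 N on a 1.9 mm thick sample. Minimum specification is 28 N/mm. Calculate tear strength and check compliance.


Tear strength = 11 / 1.9 = 5.8 N/mm
Required minimum = 28 N/mm
Compliant: No


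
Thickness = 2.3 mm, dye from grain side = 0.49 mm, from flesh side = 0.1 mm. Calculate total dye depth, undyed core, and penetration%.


Total dyed = 0.49 + 0.1 = 0.59 mm
Undyed core = 2.3 - 0.59 = 1.71 mm
Penetration = 0.59 / 2.3 x 100 = 25.7%


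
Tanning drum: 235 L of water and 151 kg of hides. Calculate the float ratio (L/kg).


1.6


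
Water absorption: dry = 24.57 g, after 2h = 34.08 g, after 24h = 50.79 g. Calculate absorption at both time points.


2h absorption = 38.7%
24h absorption = 106.7%


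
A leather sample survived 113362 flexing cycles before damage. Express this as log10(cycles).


log10(113362) = 5.05


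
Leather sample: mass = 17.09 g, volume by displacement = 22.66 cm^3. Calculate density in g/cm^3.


Density = mass / volume
Density = 17.09 / 22.66 = 0.754 g/cm^3


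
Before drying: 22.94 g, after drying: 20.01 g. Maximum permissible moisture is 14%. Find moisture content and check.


Moisture content = 12.8%
Acceptable: Yes


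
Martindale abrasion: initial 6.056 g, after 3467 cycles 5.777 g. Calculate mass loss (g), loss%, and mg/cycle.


Loss = 6.056 - 5.777 = 0.279 g
Loss% = 0.279 / 6.056 x 100 = 4.61%
Rate = 0.279 / 3467 x 1000 = 0.080 mg/cycle


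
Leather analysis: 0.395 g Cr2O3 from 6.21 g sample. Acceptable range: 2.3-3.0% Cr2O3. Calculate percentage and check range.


Cr2O3% = 0.395 / 6.21 x 100 = 6.36%
Acceptable range: 2.3 to 3.0%
Within range: No


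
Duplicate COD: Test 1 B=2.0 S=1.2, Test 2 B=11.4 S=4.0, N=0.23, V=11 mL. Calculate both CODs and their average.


COD1 = (2.0 - 1.2) x 0.23 x 8000 / 11 = 133.8 mg/L
COD2 = (11.4 - 4.0) x 0.23 x 8000 / 11 = 1237.8 mg/L
Average = (133.8 + 1237.8) / 2 = 685.8 mg/L


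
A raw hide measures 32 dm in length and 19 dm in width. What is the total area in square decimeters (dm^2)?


608 dm^2


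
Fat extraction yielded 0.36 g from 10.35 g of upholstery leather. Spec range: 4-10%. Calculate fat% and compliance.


Fat content = 3.5%
Compliant: No


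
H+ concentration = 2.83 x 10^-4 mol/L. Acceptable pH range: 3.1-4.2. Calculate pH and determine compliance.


pH = 3.55
Compliant: Yes

pH = -log10(2.83 x 10^-4) = 3.55
Range: 3.1 to 4.2
Compliant: Yes


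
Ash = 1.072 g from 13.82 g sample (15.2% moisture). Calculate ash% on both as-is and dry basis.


As-is ash% = 1.072 / 13.82 x 100 = 7.76%
Dry mass = 13.82 x (100 - 15.2) / 100 = 11.71936 g
Dry-basis ash% = 1.072 / 11.71936 x 100 = 9.15%


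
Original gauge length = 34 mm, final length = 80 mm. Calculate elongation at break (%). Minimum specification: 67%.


Extension = 80 - 34 = 46 mm
Elongation = 46 / 34 x 100 = 135.3%
Minimum required: 67%
Meets specification: Yes


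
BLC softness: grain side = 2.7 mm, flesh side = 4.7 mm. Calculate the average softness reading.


Average = (2.7 + 4.7) / 2
Average = 3.70 mm


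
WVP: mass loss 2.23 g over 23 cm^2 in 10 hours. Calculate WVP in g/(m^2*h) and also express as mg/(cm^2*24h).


WVP = 2.23 / (23 x 10) x 10000 = 96.96 g/(m^2*h)
Mass loss in mg = 2.23 x 1000 = 2230 mg
Per cm^2 per 24h in mg: 2230 x 24 / (23 x 10) = 53520 / 230 = 232.70 mg/(cm^2*24h)


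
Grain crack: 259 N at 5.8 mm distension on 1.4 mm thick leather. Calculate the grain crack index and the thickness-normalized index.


Crack index = 44.7 N/mm
Normalized index = 31.9 N/mm per mm


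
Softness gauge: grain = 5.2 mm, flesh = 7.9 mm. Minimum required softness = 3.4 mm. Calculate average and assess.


Average softness = 6.55 mm
Meets requirement: Yes

Average = (5.2 + 7.9) / 2 = 6.55 mm
Minimum = 3.4 mm
Meets requirement: Yes


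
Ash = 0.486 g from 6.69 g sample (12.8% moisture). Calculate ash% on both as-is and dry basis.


As-is ash% = 0.486 / 6.69 x 100 = 7.26%
Dry mass = 6.69 x (100 - 12.8) / 100 = 5.83368 g
Dry-basis ash% = 0.486 / 5.83368 x 100 = 8.33%


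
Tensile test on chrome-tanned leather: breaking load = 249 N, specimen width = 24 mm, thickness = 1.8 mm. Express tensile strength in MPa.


5.76 MPa

Cross-section = 24 x 1.8 = 43.2 mm^2
TS = 249 / 43.2 = 5.76 MPa
(1 N/mm^2 = 1 MPa)


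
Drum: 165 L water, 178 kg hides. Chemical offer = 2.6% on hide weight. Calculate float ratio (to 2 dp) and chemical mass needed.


Float ratio = 0.93
Chemical needed = 4.628 kg

Float ratio = 165 / 178 = 0.93
Chemical = 178 x 2.6 / 100 = 4.628 kg


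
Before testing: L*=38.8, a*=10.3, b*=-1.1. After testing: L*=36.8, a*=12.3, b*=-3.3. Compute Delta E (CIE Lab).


Delta E = 3.58

dL = 36.8 - 38.8 = -2.0
da = 12.3 - 10.3 = 2.0
db = -3.3 - (-1.1) = -2.2
dE = sqrt((-2.0)^2 + (2.0)^2 + (-2.2)^2) = 3.58


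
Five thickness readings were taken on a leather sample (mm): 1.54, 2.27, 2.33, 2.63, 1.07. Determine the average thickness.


Sum = 1.54 + 2.27 + 2.33 + 2.63 + 1.07 = 9.84
Average = 9.84 / 5 = 1.97 mm


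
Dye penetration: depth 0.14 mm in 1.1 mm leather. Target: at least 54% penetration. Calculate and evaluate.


Penetration = 0.14 / 1.1 x 100 = 12.7%
Target: 54%
Meets target: No


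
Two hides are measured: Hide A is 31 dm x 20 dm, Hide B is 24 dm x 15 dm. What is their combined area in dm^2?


Hide A area = 31 x 20 = 620 dm^2
Hide B area = 24 x 15 = 360 dm^2
Total = 620 + 360 = 980 dm^2


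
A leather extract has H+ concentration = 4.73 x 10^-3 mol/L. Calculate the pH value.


pH = 2.33

pH = -log10[H+]
pH = -log10(4.73 x 10^-3) = 2.33


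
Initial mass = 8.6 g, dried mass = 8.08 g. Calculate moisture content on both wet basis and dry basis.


Moisture lost = 8.6 - 8.08 = 0.52 g
Wet basis MC = 0.52 / 8.6 x 100 = 6.0%
Dry basis MC = 0.52 / 8.08 x 100 = 6.4%


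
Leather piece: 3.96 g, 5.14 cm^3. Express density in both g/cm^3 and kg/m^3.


0.770 g/cm^3
770 kg/m^3


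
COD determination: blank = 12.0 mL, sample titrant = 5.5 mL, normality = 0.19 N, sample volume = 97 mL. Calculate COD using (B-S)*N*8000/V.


101.9 mg/L

COD = (12.0 - 5.5) x 0.19 x 8000 / 97
COD = 6.5 x 0.19 x 8000 / 97
COD = 101.9 mg/L


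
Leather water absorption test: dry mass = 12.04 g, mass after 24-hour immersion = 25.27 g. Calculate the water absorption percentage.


Water absorbed = 25.27 - 12.04 = 13.23 g
WA% = 13.23 / 12.04 x 100 = 109.9%


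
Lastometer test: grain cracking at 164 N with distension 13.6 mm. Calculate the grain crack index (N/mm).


12.1 N/mm

Grain crack index = force / distension
Index = 164 / 13.6 = 12.1 N/mm


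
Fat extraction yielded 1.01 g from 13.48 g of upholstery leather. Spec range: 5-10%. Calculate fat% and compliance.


Fat content = 7.5%
Compliant: Yes

Fat% = 1.01 / 13.48 x 100 = 7.5%
Spec range: 5-10%
Compliant: Yes


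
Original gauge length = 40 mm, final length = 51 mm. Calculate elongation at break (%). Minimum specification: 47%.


Extension = 51 - 40 = 11 mm
Elongation = 11 / 40 x 100 = 27.5%
Minimum required: 47%
Meets specification: No


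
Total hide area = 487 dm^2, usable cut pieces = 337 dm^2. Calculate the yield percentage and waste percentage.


Yield = 69.2%
Waste = 30.8%

Yield = 337 / 487 x 100 = 69.2%
Waste = 487 - 337 = 150 dm^2
Waste% = 100 - 69.2 = 30.8%


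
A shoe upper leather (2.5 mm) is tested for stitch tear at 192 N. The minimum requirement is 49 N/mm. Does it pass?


STS = 76.8 N/mm
Passes: Yes

STS = 192 / 2.5 = 76.8 N/mm
Minimum required: 49 N/mm
Passes: Yes


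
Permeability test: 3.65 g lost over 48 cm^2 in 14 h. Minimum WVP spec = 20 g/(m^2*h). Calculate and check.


WVP = 3.65 / (48 x 14) x 10000 = 54.32 g/(m^2*h)
Minimum: 20 g/(m^2*h)
Meets spec: Yes


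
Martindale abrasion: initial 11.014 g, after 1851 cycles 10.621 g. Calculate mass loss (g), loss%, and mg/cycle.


Mass loss = 0.393 g
Loss = 3.57%
Rate = 0.212 mg/cycle


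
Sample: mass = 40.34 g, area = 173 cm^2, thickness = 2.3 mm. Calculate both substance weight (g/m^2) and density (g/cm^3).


Substance weight = 2331.8 g/m^2
Density = 1.014 g/cm^3

SW = 40.34 / 173 x 10000 = 2331.8 g/m^2
Volume = 173 x 2.3 / 10 = 39.79 cm^3
Density = 40.34 / 39.79 = 1.014 g/cm^3


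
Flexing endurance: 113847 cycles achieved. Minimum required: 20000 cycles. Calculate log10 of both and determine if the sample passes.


Achieved: log10 = 5.06
Required: log10 = 4.30
Passes: Yes

log10(113847) = 5.06
log10(20000) = 4.30
Passes: Yes


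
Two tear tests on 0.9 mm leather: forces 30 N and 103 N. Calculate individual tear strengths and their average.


Tear 1 = 33.3 N/mm
Tear 2 = 114.4 N/mm
Average = 73.9 N/mm


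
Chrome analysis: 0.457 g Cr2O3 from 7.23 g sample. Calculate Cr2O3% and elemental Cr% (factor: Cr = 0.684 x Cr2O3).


Cr2O3 = 6.32%
Cr = 4.32%


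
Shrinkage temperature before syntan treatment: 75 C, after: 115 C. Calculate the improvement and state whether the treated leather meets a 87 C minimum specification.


Improvement = 115 - 75 = 40 C
Spec check: 115 C >= 87 C? Yes


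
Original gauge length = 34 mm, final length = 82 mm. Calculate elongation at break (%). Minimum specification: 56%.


Extension = 82 - 34 = 48 mm
Elongation = 48 / 34 x 100 = 141.2%
Minimum required: 56%
Meets specification: Yes


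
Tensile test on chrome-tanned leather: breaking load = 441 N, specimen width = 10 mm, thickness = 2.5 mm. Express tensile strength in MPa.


Cross-section = 10 x 2.5 = 25.0 mm^2
TS = 441 / 25.0 = 17.64 MPa
(1 N/mm^2 = 1 MPa)


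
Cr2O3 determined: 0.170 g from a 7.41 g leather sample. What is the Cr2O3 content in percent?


2.29%

Cr2O3% = 0.170 / 7.41 x 100
Cr2O3% = 2.29%


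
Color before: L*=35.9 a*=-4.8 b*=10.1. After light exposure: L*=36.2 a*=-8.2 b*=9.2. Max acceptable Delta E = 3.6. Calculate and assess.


dL = 0.3, da = -3.4, db = -0.9
dE = sqrt((0.3)^2 + (-3.4)^2 + (-0.9)^2) = 3.53
Max = 3.6
Passes: Yes


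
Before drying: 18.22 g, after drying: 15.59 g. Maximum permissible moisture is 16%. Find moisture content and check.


MC = (18.22 - 15.59) / 18.22 x 100 = 14.4%
Maximum: 16%
Acceptable: Yes


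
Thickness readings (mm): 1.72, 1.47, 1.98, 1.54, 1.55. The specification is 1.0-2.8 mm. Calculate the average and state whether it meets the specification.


Average = 1.65 mm
Within specification: Yes

Sum = 8.26
Average = 8.26 / 5 = 1.65 mm
Specification range: 1.0 to 2.8 mm
Within spec: Yes


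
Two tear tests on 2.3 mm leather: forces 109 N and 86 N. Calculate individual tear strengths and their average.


Tear 1 = 47.4 N/mm
Tear 2 = 37.4 N/mm
Average = 42.4 N/mm

Tear 1 = 109 / 2.3 = 47.4 N/mm
Tear 2 = 86 / 2.3 = 37.4 N/mm
Average = (47.4 + 37.4) / 2 = 42.4 N/mm


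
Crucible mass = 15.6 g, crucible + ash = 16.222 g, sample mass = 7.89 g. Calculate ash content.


Ash mass = 16.222 - 15.6 = 0.622 g
Ash% = 0.622 / 7.89 x 100 = 7.88%


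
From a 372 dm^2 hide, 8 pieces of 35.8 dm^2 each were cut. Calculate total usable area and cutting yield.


Usable area = 286.4 dm^2
Yield = 77.0%


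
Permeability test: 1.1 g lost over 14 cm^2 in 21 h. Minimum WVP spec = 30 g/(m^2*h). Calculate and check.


WVP = 37.41 g/(m^2*h)
Meets specification: Yes


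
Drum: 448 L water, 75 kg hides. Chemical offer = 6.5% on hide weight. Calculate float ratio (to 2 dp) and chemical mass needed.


Float ratio = 448 / 75 = 5.97
Chemical = 75 x 6.5 / 100 = 4.875 kg


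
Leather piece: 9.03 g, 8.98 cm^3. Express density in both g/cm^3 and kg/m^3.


1.006 g/cm^3
1006 kg/m^3

Density = 9.03 / 8.98 = 1.006 g/cm^3
Convert: 1.006 x 1000 = 1006 kg/m^3


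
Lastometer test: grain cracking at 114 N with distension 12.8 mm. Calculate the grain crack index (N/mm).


8.9 N/mm


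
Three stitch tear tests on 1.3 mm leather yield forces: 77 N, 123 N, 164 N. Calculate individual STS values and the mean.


STS1 = 59.2 N/mm
STS2 = 94.6 N/mm
STS3 = 126.2 N/mm
Mean = 93.3 N/mm

STS1 = 77 / 1.3 = 59.2 N/mm
STS2 = 123 / 1.3 = 94.6 N/mm
STS3 = 164 / 1.3 = 126.2 N/mm
Mean = (59.2 + 94.6 + 126.2) / 3 = 93.3 N/mm


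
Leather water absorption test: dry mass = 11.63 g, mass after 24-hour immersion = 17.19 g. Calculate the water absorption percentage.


Water absorbed = 17.19 - 11.63 = 5.56 g
WA% = 5.56 / 11.63 x 100 = 47.8%


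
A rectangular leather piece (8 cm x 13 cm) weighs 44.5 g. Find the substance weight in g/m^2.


Area = 8 x 13 = 104 cm^2
SW = 44.5 / 104 x 10000 = 4278.8 g/m^2


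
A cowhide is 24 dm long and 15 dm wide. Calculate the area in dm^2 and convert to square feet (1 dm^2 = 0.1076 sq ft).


Area = 24 x 15 = 360 dm^2
Conversion: 360 x 0.1076 = 38.74 sq ft


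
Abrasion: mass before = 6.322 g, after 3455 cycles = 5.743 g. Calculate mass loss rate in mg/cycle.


Mass loss = 6.322 - 5.743 = 0.579 g
Rate = 0.579 / 3455 x 1000 = 0.168 mg/cycle


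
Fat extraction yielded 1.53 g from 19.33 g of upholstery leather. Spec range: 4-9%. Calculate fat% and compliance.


Fat% = 1.53 / 19.33 x 100 = 7.9%
Spec range: 4-9%
Compliant: Yes


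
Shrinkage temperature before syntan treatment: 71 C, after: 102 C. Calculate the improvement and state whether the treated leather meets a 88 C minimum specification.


Improvement = 31 C
Meets 88 C spec: Yes

Improvement = 102 - 71 = 31 C
Spec check: 102 C >= 88 C? Yes


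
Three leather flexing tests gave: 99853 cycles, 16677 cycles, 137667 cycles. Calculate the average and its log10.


Average = (99853 + 16677 + 137667) / 3 = 84732 cycles
log10(84732) = 4.93


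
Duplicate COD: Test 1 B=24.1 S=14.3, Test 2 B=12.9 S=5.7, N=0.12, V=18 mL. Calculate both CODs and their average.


COD1 = 522.7 mg/L
COD2 = 384.0 mg/L
Average = 453.4 mg/L

COD1 = (24.1 - 14.3) x 0.12 x 8000 / 18 = 522.7 mg/L
COD2 = (12.9 - 5.7) x 0.12 x 8000 / 18 = 384.0 mg/L
Average = (522.7 + 384.0) / 2 = 453.4 mg/L


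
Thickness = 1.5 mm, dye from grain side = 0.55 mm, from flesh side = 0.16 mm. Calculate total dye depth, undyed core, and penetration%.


Total dyed = 0.71 mm
Undyed core = 0.79 mm
Penetration = 47.3%


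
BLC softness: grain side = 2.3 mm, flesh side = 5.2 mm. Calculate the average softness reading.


3.75 mm

Average = (2.3 + 5.2) / 2
Average = 3.75 mm


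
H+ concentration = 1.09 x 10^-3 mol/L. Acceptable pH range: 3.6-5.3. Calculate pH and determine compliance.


pH = 2.96
Compliant: No


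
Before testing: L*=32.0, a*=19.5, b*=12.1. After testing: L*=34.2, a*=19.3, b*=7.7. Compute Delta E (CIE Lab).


Delta E = 4.92

dL = 34.2 - 32.0 = 2.2
da = 19.3 - 19.5 = -0.2
db = 7.7 - 12.1 = -4.4
dE = sqrt((2.2)^2 + (-0.2)^2 + (-4.4)^2) = 4.92


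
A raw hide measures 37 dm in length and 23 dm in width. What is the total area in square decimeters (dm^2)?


Area = length x width
Area = 37 x 23 = 851 dm^2


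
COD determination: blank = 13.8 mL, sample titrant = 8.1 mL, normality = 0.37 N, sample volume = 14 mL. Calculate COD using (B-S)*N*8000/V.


1205.1 mg/L

COD = (13.8 - 8.1) x 0.37 x 8000 / 14
COD = 5.7 x 0.37 x 8000 / 14
COD = 1205.1 mg/L


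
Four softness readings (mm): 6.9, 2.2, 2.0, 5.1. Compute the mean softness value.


4.05 mm

Sum = 6.9 + 2.2 + 2.0 + 5.1
Mean = 16.2 / 4 = 4.05 mm


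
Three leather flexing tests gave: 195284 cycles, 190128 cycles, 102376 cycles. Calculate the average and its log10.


Average = 162596 cycles
log10 = 5.21

Average = (195284 + 190128 + 102376) / 3 = 162596 cycles
log10(162596) = 5.21


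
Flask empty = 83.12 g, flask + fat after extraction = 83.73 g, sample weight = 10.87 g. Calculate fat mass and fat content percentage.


Fat mass = 83.73 - 83.12 = 0.61 g
Fat% = 0.61 / 10.87 x 100 = 5.6%


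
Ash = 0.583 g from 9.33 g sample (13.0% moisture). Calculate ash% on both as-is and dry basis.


As-is ash = 6.25%
Dry-basis ash = 7.18%


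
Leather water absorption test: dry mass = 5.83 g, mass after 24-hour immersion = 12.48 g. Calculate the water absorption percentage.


114.1%

Water absorbed = 12.48 - 5.83 = 6.65 g
WA% = 6.65 / 5.83 x 100 = 114.1%


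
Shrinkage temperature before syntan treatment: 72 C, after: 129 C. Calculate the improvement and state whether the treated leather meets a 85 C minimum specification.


Improvement = 57 C
Meets 85 C spec: Yes


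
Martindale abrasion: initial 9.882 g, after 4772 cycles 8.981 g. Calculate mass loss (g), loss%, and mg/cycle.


Mass loss = 0.901 g
Loss = 9.12%
Rate = 0.189 mg/cycle


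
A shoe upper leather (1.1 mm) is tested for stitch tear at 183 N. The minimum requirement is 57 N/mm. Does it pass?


STS = 183 / 1.1 = 166.4 N/mm
Minimum required: 57 N/mm
Passes: Yes


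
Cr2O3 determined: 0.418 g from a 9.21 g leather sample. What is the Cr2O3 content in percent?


4.54%

Cr2O3% = 0.418 / 9.21 x 100
Cr2O3% = 4.54%


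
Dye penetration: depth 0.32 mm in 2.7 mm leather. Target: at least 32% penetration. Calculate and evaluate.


Penetration = 11.9%
Meets target: No


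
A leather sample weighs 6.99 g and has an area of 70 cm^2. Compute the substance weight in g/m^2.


998.6 g/m^2

Substance weight = mass / area x 10000
SW = 6.99 / 70 x 10000
SW = 998.6 g/m^2


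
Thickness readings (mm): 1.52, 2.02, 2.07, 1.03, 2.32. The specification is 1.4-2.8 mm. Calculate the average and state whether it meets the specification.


Sum = 8.96
Average = 8.96 / 5 = 1.79 mm
Specification range: 1.4 to 2.8 mm
Within spec: Yes


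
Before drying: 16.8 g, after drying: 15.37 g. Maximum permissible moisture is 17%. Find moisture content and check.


Moisture content = 8.5%
Acceptable: Yes


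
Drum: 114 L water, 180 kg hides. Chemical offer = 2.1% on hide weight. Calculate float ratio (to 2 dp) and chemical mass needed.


Float ratio = 114 / 180 = 0.63
Chemical = 180 x 2.1 / 100 = 3.78 kg


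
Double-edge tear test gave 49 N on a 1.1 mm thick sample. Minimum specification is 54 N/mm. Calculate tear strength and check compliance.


Tear strength = 44.5 N/mm
Compliant: No


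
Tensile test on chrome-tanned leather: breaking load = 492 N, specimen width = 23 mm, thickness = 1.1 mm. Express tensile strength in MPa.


19.45 MPa

Cross-section = 23 x 1.1 = 25.3 mm^2
TS = 492 / 25.3 = 19.45 MPa
(1 N/mm^2 = 1 MPa)


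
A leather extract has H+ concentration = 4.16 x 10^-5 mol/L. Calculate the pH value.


pH = 4.38

pH = -log10[H+]
pH = -log10(4.16 x 10^-5) = 4.38


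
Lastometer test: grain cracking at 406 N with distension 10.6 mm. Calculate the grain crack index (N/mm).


Grain crack index = force / distension
Index = 406 / 10.6 = 38.3 N/mm


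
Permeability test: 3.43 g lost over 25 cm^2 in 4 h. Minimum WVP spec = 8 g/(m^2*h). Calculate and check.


WVP = 343.00 g/(m^2*h)
Meets specification: Yes


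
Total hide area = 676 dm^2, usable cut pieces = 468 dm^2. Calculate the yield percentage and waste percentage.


Yield = 69.2%
Waste = 30.8%

Yield = 468 / 676 x 100 = 69.2%
Waste = 676 - 468 = 208 dm^2
Waste% = 100 - 69.2 = 30.8%


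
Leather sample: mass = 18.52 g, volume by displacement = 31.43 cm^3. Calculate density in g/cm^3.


Density = mass / volume
Density = 18.52 / 31.43 = 0.589 g/cm^3


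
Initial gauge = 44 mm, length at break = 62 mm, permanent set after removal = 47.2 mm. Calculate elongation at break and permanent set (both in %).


Elongation at break = 40.9%
Permanent set = 7.3%


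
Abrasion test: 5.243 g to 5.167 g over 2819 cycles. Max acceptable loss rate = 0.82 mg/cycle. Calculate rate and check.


Rate = 0.027 mg/cycle
Passes: Yes

Loss = 5.243 - 5.167 = 0.076 g
Rate = 0.076 g / 2819 cycles x 1000 = 0.027 mg/cycle
Max = 0.82 mg/cycle
Passes: Yes


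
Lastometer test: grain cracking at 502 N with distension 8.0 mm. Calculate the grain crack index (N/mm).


62.8 N/mm


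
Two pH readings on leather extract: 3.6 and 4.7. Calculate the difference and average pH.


Difference = 1.1
Average pH = 4.15

Difference = |3.6 - 4.7| = 1.1
Average = (3.6 + 4.7) / 2 = 4.15


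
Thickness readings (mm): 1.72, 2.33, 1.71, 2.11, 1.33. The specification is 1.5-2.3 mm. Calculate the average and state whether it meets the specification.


Sum = 9.20
Average = 9.20 / 5 = 1.84 mm
Specification range: 1.5 to 2.3 mm
Within spec: Yes


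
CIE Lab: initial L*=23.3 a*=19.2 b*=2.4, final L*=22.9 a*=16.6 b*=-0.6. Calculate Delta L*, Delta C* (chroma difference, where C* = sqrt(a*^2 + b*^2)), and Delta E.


Delta L* = 22.9 - 23.3 = -0.4
C1* = sqrt((19.2)^2 + (2.4)^2) = 19.349
C2* = sqrt((16.6)^2 + (-0.6)^2) = 16.611
Delta C* = 16.611 - 19.349 = -2.74
Delta E = sqrt((-0.4)^2 + (-2.6)^2 + (-3.0)^2) = 3.99


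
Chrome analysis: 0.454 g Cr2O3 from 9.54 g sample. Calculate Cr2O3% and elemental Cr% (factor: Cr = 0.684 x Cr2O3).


Cr2O3 = 4.76%
Cr = 3.26%


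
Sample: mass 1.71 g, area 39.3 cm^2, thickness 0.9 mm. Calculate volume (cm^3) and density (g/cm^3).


Thickness in cm = 0.9 / 10 = 0.09 cm
Volume = 39.3 x 0.09 = 3.537 cm^3
Density = 1.71 / 3.537 = 0.483 g/cm^3


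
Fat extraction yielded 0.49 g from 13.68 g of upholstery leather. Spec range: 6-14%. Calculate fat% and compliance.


Fat% = 0.49 / 13.68 x 100 = 3.6%
Spec range: 6-14%
Compliant: No


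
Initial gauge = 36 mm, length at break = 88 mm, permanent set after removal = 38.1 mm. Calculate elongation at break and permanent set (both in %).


Elongation at break = (88 - 36) / 36 x 100 = 144.4%
Permanent set = (38.1 - 36) / 36 x 100 = 5.8%


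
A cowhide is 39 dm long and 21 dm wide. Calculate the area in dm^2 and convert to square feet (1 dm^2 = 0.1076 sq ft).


819 dm^2
88.12 sq ft


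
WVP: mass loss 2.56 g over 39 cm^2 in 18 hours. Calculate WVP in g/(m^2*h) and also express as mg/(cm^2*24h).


WVP = 2.56 / (39 x 18) x 10000 = 36.47 g/(m^2*h)
Mass loss in mg = 2.56 x 1000 = 2560 mg
Per cm^2 per 24h in mg: 2560 x 24 / (39 x 18) = 61440 / 702 = 87.52 mg/(cm^2*24h)


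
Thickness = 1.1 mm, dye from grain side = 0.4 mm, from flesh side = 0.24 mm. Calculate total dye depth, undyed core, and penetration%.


Total dyed = 0.4 + 0.24 = 0.64 mm
Undyed core = 1.1 - 0.64 = 0.46 mm
Penetration = 0.64 / 1.1 x 100 = 58.2%


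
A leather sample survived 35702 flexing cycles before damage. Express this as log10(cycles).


4.55

log10(35702) = 4.55


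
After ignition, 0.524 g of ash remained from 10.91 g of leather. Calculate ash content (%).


Ash% = 0.524 / 10.91 x 100
Ash% = 4.80%


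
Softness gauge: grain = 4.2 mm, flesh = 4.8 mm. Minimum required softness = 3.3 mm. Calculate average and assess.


Average softness = 4.50 mm
Meets requirement: Yes

Average = (4.2 + 4.8) / 2 = 4.50 mm
Minimum = 3.3 mm
Meets requirement: Yes


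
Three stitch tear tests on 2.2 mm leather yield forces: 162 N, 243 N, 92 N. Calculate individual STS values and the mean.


STS1 = 162 / 2.2 = 73.6 N/mm
STS2 = 243 / 2.2 = 110.5 N/mm
STS3 = 92 / 2.2 = 41.8 N/mm
Mean = (73.6 + 110.5 + 41.8) / 3 = 75.3 N/mm


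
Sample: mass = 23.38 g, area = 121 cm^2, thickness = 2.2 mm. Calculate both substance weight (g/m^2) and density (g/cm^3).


SW = 23.38 / 121 x 10000 = 1932.2 g/m^2
Volume = 121 x 2.2 / 10 = 26.62 cm^3
Density = 23.38 / 26.62 = 0.878 g/cm^3


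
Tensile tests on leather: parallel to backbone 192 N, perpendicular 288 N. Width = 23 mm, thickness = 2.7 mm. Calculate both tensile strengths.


Area = 23 x 2.7 = 62.1 mm^2
TS (parallel) = 192 / 62.1 = 3.09 N/mm^2
TS (perpendicular) = 288 / 62.1 = 4.64 N/mm^2


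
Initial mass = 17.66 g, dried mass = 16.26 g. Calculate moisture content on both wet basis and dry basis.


Moisture lost = 17.66 - 16.26 = 1.40 g
Wet basis MC = 1.40 / 17.66 x 100 = 7.9%
Dry basis MC = 1.40 / 16.26 x 100 = 8.6%


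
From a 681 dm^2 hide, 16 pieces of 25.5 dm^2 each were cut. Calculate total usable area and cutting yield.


Usable area = 408.0 dm^2
Yield = 59.9%

Total usable = 16 x 25.5 = 408.0 dm^2
Yield = 408.0 / 681 x 100 = 59.9%


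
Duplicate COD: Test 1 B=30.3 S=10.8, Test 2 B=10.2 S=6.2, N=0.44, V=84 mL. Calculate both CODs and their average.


COD1 = (30.3 - 10.8) x 0.44 x 8000 / 84 = 817.1 mg/L
COD2 = (10.2 - 6.2) x 0.44 x 8000 / 84 = 167.6 mg/L
Average = (817.1 + 167.6) / 2 = 492.4 mg/L


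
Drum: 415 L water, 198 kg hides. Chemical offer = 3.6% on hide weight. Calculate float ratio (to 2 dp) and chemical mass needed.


Float ratio = 2.10
Chemical needed = 7.128 kg


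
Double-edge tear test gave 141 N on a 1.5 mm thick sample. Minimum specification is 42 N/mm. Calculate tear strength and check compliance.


Tear strength = 94.0 N/mm
Compliant: Yes

Tear strength = 141 / 1.5 = 94.0 N/mm
Required minimum = 42 N/mm
Compliant: Yes


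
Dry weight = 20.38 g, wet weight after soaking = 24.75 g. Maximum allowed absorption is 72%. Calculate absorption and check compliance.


WA = (24.75 - 20.38) / 20.38 x 100 = 21.4%
Maximum allowed: 72%
Compliant: Yes


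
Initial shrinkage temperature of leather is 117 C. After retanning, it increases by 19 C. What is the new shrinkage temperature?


New Ts = 117 + 19 = 136 C


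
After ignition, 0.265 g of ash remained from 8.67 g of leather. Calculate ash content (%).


3.06%


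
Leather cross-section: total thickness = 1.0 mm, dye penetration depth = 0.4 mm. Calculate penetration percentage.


Penetration% = 0.4 / 1.0 x 100
Penetration = 40.0%


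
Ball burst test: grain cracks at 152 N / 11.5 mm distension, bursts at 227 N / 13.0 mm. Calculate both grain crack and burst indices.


Crack index = 13.2 N/mm
Burst index = 17.5 N/mm


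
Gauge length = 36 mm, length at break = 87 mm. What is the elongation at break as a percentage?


141.7%

Extension = 87 - 36 = 51 mm
Elongation = 51 / 36 x 100 = 141.7%


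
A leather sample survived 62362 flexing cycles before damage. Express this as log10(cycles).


log10(62362) = 4.79


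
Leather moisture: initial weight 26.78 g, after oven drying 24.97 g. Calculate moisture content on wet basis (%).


6.8%

Moisture = 26.78 - 24.97 = 1.81 g
MC = 1.81 / 26.78 x 100 = 6.8%


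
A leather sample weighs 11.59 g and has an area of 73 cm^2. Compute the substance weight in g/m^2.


Substance weight = mass / area x 10000
SW = 11.59 / 73 x 10000
SW = 1587.7 g/m^2


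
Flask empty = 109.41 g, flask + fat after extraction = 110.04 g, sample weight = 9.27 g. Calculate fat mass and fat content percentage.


Fat mass = 110.04 - 109.41 = 0.63 g
Fat% = 0.63 / 9.27 x 100 = 6.8%


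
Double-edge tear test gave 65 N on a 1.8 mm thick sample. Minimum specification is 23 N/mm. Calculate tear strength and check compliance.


Tear strength = 65 / 1.8 = 36.1 N/mm
Required minimum = 23 N/mm
Compliant: Yes


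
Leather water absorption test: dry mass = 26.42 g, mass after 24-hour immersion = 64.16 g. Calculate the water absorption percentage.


Water absorbed = 64.16 - 26.42 = 37.74 g
WA% = 37.74 / 26.42 x 100 = 142.8%


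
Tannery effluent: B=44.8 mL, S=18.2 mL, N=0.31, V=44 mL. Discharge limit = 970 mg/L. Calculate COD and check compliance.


COD = 1499.3 mg/L
Compliant: No


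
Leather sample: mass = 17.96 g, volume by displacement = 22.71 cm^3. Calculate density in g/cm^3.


Density = mass / volume
Density = 17.96 / 22.71 = 0.791 g/cm^3


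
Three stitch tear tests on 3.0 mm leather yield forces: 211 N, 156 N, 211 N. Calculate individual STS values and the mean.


STS1 = 70.3 N/mm
STS2 = 52.0 N/mm
STS3 = 70.3 N/mm
Mean = 64.2 N/mm

STS1 = 211 / 3.0 = 70.3 N/mm
STS2 = 156 / 3.0 = 52.0 N/mm
STS3 = 211 / 3.0 = 70.3 N/mm
Mean = (70.3 + 52.0 + 70.3) / 3 = 64.2 N/mm


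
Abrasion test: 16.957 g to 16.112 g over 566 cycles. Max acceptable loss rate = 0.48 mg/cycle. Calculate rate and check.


Rate = 1.493 mg/cycle
Passes: No


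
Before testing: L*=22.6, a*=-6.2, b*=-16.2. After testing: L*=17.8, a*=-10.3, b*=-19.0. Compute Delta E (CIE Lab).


Delta E = 6.91

dL = 17.8 - 22.6 = -4.8
da = -10.3 - (-6.2) = -4.1
db = -19.0 - (-16.2) = -2.8
dE = sqrt((-4.8)^2 + (-4.1)^2 + (-2.8)^2) = 6.91


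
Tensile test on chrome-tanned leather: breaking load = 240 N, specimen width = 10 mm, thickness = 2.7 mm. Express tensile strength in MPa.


Cross-section = 10 x 2.7 = 27.0 mm^2
TS = 240 / 27.0 = 8.89 MPa
(1 N/mm^2 = 1 MPa)


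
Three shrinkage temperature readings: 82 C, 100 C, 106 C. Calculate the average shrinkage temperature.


Average = (82 + 100 + 106) / 3
Average = 288 / 3 = 96.0 C


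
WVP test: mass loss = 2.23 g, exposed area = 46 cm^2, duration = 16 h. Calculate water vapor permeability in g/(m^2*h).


WVP = mass_loss / (area x time) x 10000
WVP = 2.23 / (46 x 16) x 10000
WVP = 2.23 / 736 x 10000 = 30.30 g/(m^2*h)


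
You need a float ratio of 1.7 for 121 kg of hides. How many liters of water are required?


205.7 L

Water = hide weight x target ratio
Water = 121 x 1.7 = 205.7 L


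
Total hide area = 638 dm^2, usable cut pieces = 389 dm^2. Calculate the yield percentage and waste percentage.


Yield = 389 / 638 x 100 = 61.0%
Waste = 638 - 389 = 249 dm^2
Waste% = 100 - 61.0 = 39.0%


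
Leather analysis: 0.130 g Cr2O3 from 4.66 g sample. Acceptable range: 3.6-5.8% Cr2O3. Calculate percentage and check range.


Cr2O3 = 2.79%
Within range: No

Cr2O3% = 0.130 / 4.66 x 100 = 2.79%
Acceptable range: 3.6 to 5.8%
Within range: No


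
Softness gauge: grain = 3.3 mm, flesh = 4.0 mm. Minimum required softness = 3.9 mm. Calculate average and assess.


Average = (3.3 + 4.0) / 2 = 3.65 mm
Minimum = 3.9 mm
Meets requirement: No


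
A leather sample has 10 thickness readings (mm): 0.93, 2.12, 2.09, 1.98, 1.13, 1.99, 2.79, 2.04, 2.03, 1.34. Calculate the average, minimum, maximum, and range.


Average = 1.84 mm
Min = 0.93 mm
Max = 2.79 mm
Range = 1.86 mm

Sum = 18.44
Average = 18.44 / 10 = 1.84 mm
Minimum = 0.93 mm
Maximum = 2.79 mm
Range = 2.79 - 0.93 = 1.86 mm


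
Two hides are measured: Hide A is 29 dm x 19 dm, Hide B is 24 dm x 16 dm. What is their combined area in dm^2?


935 dm^2

Hide A area = 29 x 19 = 551 dm^2
Hide B area = 24 x 16 = 384 dm^2
Total = 551 + 384 = 935 dm^2


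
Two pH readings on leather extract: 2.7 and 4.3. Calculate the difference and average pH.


Difference = |2.7 - 4.3| = 1.6
Average = (2.7 + 4.3) / 2 = 3.50


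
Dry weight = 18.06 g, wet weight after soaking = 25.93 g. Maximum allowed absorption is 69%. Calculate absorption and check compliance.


WA = (25.93 - 18.06) / 18.06 x 100 = 43.6%
Maximum allowed: 69%
Compliant: Yes


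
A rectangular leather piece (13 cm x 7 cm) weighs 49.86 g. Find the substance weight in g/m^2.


Area = 13 x 7 = 91 cm^2
SW = 49.86 / 91 x 10000 = 5479.1 g/m^2


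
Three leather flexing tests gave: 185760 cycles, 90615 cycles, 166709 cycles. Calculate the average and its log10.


Average = (185760 + 90615 + 166709) / 3 = 147695 cycles
log10(147695) = 5.17


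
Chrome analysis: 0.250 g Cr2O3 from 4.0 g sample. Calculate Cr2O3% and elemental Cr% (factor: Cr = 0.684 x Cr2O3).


Cr2O3% = 0.250 / 4.0 x 100 = 6.25%
Cr% = 6.25 x 0.684 = 4.28%


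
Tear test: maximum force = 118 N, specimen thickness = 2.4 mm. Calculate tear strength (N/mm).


49.2 N/mm


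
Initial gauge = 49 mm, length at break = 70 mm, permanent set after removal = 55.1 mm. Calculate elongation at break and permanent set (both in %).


Elongation at break = 42.9%
Permanent set = 12.4%

Elongation at break = (70 - 49) / 49 x 100 = 42.9%
Permanent set = (55.1 - 49) / 49 x 100 = 12.4%


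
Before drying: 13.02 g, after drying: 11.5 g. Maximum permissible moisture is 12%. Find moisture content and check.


Moisture content = 11.7%
Acceptable: Yes


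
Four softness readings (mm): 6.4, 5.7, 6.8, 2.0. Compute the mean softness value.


5.23 mm

Sum = 6.4 + 5.7 + 6.8 + 2.0
Mean = 20.9 / 4 = 5.23 mm


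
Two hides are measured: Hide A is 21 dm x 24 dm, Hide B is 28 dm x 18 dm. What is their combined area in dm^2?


1008 dm^2


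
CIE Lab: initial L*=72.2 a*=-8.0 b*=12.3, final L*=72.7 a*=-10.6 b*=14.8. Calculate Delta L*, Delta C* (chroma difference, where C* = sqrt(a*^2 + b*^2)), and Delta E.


Delta L* = 72.7 - 72.2 = 0.5
C1* = sqrt((-8.0)^2 + (12.3)^2) = 14.673
C2* = sqrt((-10.6)^2 + (14.8)^2) = 18.204
Delta C* = 18.204 - 14.673 = 3.53
Delta E = sqrt((0.5)^2 + (-2.6)^2 + (2.5)^2) = 3.64


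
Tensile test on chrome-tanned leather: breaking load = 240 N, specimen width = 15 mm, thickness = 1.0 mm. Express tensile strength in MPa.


16.00 MPa


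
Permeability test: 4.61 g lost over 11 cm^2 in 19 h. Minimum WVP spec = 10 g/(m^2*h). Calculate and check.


WVP = 220.57 g/(m^2*h)
Meets specification: Yes


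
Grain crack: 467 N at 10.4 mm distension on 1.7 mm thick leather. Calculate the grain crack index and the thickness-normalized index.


Crack index = 44.9 N/mm
Normalized index = 26.4 N/mm per mm


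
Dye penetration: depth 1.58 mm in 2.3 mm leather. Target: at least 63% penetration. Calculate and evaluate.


Penetration = 68.7%
Meets target: Yes

Penetration = 1.58 / 2.3 x 100 = 68.7%
Target: 63%
Meets target: Yes


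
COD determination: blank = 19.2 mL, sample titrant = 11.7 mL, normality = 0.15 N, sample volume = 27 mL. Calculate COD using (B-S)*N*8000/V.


333.3 mg/L

COD = (19.2 - 11.7) x 0.15 x 8000 / 27
COD = 7.5 x 0.15 x 8000 / 27
COD = 333.3 mg/L


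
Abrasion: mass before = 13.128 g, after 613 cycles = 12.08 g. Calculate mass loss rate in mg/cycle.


1.710 mg/cycle

Mass loss = 13.128 - 12.08 = 1.048 g
Rate = 1.048 / 613 x 1000 = 1.710 mg/cycle


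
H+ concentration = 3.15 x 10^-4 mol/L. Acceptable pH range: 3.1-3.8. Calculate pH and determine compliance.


pH = -log10(3.15 x 10^-4) = 3.50
Range: 3.1 to 3.8
Compliant: Yes


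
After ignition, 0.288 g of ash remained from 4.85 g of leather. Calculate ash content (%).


5.94%


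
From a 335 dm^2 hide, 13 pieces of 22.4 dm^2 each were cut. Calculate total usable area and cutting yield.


Usable area = 291.2 dm^2
Yield = 86.9%

Total usable = 13 x 22.4 = 291.2 dm^2
Yield = 291.2 / 335 x 100 = 86.9%


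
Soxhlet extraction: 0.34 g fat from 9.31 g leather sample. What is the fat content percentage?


3.7%

Fat content = 0.34 / 9.31 x 100
Fat = 3.7%


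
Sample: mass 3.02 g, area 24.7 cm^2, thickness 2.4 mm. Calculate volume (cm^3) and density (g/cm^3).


Volume = 5.928 cm^3
Density = 0.509 g/cm^3


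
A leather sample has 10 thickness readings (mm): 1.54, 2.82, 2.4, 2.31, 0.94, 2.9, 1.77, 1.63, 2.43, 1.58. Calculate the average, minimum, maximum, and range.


Sum = 20.32
Average = 20.32 / 10 = 2.03 mm
Minimum = 0.94 mm
Maximum = 2.9 mm
Range = 2.9 - 0.94 = 1.96 mm


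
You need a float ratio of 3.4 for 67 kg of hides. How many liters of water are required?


227.8 L


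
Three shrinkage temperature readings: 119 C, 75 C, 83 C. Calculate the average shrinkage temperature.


92.3 C

Average = (119 + 75 + 83) / 3
Average = 277 / 3 = 92.3 C


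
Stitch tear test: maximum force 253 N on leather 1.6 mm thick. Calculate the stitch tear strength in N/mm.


Stitch tear strength = force / thickness
STS = 253 / 1.6 = 158.1 N/mm


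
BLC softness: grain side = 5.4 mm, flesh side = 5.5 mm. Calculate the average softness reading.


Average = (5.4 + 5.5) / 2
Average = 5.45 mm


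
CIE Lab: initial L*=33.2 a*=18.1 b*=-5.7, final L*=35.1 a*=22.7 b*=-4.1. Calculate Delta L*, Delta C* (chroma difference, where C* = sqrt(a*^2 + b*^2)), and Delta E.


Delta L* = 1.9
Delta C* = 4.09
Delta E = 5.23

Delta L* = 35.1 - 33.2 = 1.9
C1* = sqrt((18.1)^2 + (-5.7)^2) = 18.976
C2* = sqrt((22.7)^2 + (-4.1)^2) = 23.067
Delta C* = 23.067 - 18.976 = 4.09
Delta E = sqrt((1.9)^2 + (4.6)^2 + (1.6)^2) = 5.23
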